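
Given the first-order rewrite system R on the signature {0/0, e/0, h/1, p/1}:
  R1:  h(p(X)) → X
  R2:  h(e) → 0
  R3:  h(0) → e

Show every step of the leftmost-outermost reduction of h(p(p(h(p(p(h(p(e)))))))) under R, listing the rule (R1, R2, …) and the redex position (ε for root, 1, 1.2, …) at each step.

1. h(p(p(h(p(p(h(p(e))))))))  →  p(h(p(p(h(p(e))))))   [R1 at ε]
2. p(h(p(p(h(p(e))))))  →  p(p(h(p(e))))   [R1 at 1]
3. p(p(h(p(e))))  →  p(p(e))   [R1 at 1.1]

p(p(e))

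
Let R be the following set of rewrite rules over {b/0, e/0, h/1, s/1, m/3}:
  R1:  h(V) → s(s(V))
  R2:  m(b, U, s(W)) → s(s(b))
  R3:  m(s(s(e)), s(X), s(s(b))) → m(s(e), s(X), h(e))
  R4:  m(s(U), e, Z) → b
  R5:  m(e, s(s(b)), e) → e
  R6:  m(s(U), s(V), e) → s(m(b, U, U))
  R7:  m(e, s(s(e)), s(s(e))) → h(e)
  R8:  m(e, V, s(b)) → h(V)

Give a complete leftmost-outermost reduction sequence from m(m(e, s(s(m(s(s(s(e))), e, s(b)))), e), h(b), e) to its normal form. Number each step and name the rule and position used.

1. m(m(e, s(s(m(s(s(s(e))), e, s(b)))), e), h(b), e)  →  m(m(e, s(s(b)), e), h(b), e)   [R4 at 1.2.1.1]
2. m(m(e, s(s(b)), e), h(b), e)  →  m(e, h(b), e)   [R5 at 1]
3. m(e, h(b), e)  →  m(e, s(s(b)), e)   [R1 at 2]
4. m(e, s(s(b)), e)  →  e   [R5 at ε]

e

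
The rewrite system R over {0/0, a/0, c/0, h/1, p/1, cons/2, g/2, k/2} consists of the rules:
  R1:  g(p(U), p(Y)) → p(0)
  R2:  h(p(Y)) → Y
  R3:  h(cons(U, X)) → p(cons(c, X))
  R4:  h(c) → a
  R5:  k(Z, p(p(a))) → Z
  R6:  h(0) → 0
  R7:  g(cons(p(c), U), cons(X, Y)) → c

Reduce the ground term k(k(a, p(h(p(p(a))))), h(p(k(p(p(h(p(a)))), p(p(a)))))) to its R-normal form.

1. k(k(a, p(h(p(p(a))))), h(p(k(p(p(h(p(a)))), p(p(a))))))  →  k(k(a, p(p(a))), h(p(k(p(p(h(p(a)))), p(p(a))))))   [R2 at 1.2.1]
2. k(k(a, p(p(a))), h(p(k(p(p(h(p(a)))), p(p(a))))))  →  k(a, h(p(k(p(p(h(p(a)))), p(p(a))))))   [R5 at 1]
3. k(a, h(p(k(p(p(h(p(a)))), p(p(a))))))  →  k(a, k(p(p(h(p(a)))), p(p(a))))   [R2 at 2]
4. k(a, k(p(p(h(p(a)))), p(p(a))))  →  k(a, p(p(h(p(a)))))   [R5 at 2]
5. k(a, p(p(h(p(a)))))  →  k(a, p(p(a)))   [R2 at 2.1.1]
6. k(a, p(p(a)))  →  a   [R5 at ε]

a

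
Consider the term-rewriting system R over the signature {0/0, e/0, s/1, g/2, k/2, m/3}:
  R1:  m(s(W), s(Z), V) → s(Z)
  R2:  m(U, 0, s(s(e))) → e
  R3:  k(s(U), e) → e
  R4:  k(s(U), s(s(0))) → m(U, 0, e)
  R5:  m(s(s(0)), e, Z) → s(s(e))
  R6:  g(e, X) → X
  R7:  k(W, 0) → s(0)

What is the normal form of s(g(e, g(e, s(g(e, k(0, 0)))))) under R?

s(s(s(0)))

1. s(g(e, g(e, s(g(e, k(0, 0))))))  →  s(g(e, s(g(e, k(0, 0)))))   [R6 at 1]
2. s(g(e, s(g(e, k(0, 0)))))  →  s(s(g(e, k(0, 0))))   [R6 at 1]
3. s(s(g(e, k(0, 0))))  →  s(s(k(0, 0)))   [R6 at 1.1]
4. s(s(k(0, 0)))  →  s(s(s(0)))   [R7 at 1.1]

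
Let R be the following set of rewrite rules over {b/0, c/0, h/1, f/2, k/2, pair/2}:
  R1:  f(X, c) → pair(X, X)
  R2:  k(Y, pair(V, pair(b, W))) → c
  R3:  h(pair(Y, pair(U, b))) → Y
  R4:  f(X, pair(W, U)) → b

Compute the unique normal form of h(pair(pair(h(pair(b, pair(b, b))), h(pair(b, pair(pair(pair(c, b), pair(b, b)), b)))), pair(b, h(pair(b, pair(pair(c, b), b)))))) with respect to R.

1. h(pair(pair(h(pair(b, pair(b, b))), h(pair(b, pair(pair(pair(c, b), pair(b, b)), b)))), pair(b, h(pair(b, pair(pair(c, b), b))))))  →  h(pair(pair(b, h(pair(b, pair(pair(pair(c, b), pair(b, b)), b)))), pair(b, h(pair(b, pair(pair(c, b), b))))))   [R3 at 1.1.1]
2. h(pair(pair(b, h(pair(b, pair(pair(pair(c, b), pair(b, b)), b)))), pair(b, h(pair(b, pair(pair(c, b), b))))))  →  h(pair(pair(b, b), pair(b, h(pair(b, pair(pair(c, b), b))))))   [R3 at 1.1.2]
3. h(pair(pair(b, b), pair(b, h(pair(b, pair(pair(c, b), b))))))  →  h(pair(pair(b, b), pair(b, b)))   [R3 at 1.2.2]
4. h(pair(pair(b, b), pair(b, b)))  →  pair(b, b)   [R3 at ε]

pair(b, b)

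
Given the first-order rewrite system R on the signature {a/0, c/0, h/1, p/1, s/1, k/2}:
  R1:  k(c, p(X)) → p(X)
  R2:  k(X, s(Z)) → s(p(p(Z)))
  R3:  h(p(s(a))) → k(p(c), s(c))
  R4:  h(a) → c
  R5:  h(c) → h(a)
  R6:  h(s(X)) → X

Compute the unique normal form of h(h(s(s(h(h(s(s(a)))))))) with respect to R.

1. h(h(s(s(h(h(s(s(a))))))))  →  h(s(h(h(s(s(a))))))   [R6 at 1]
2. h(s(h(h(s(s(a))))))  →  h(h(s(s(a))))   [R6 at ε]
3. h(h(s(s(a))))  →  h(s(a))   [R6 at 1]
4. h(s(a))  →  a   [R6 at ε]

a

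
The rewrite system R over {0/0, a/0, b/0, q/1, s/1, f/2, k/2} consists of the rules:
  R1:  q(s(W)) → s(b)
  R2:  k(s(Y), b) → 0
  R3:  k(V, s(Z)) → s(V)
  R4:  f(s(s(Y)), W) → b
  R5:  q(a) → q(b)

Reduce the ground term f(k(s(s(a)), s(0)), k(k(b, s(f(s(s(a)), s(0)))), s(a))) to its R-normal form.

1. f(k(s(s(a)), s(0)), k(k(b, s(f(s(s(a)), s(0)))), s(a)))  →  f(s(s(s(a))), k(k(b, s(f(s(s(a)), s(0)))), s(a)))   [R3 at 1]
2. f(s(s(s(a))), k(k(b, s(f(s(s(a)), s(0)))), s(a)))  →  b   [R4 at ε]

b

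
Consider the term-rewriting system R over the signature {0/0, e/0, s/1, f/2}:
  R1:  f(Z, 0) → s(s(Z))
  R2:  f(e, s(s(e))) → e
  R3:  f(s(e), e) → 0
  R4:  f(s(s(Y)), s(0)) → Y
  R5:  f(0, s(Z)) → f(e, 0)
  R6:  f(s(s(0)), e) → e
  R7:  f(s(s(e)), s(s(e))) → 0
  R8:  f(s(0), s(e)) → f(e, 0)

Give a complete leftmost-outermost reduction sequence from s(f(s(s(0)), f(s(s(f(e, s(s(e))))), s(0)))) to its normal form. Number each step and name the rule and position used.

1. s(f(s(s(0)), f(s(s(f(e, s(s(e))))), s(0))))  →  s(f(s(s(0)), f(e, s(s(e)))))   [R4 at 1.2]
2. s(f(s(s(0)), f(e, s(s(e)))))  →  s(f(s(s(0)), e))   [R2 at 1.2]
3. s(f(s(s(0)), e))  →  s(e)   [R6 at 1]

s(e)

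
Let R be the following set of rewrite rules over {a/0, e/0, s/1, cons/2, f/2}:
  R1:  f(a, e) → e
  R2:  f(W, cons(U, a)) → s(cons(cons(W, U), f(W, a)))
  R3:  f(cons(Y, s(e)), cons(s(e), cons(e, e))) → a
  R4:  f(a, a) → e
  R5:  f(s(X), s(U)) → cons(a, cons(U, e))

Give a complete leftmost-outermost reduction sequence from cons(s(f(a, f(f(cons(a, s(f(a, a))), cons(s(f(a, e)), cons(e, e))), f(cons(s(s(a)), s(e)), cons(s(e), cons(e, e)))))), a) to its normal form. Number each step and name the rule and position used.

1. cons(s(f(a, f(f(cons(a, s(f(a, a))), cons(s(f(a, e)), cons(e, e))), f(cons(s(s(a)), s(e)), cons(s(e), cons(e, e)))))), a)  →  cons(s(f(a, f(f(cons(a, s(e)), cons(s(f(a, e)), cons(e, e))), f(cons(s(s(a)), s(e)), cons(s(e), cons(e, e)))))), a)   [R4 at 1.1.2.1.1.2.1]
2. cons(s(f(a, f(f(cons(a, s(e)), cons(s(f(a, e)), cons(e, e))), f(cons(s(s(a)), s(e)), cons(s(e), cons(e, e)))))), a)  →  cons(s(f(a, f(f(cons(a, s(e)), cons(s(e), cons(e, e))), f(cons(s(s(a)), s(e)), cons(s(e), cons(e, e)))))), a)   [R1 at 1.1.2.1.2.1.1]
3. cons(s(f(a, f(f(cons(a, s(e)), cons(s(e), cons(e, e))), f(cons(s(s(a)), s(e)), cons(s(e), cons(e, e)))))), a)  →  cons(s(f(a, f(a, f(cons(s(s(a)), s(e)), cons(s(e), cons(e, e)))))), a)   [R3 at 1.1.2.1]
4. cons(s(f(a, f(a, f(cons(s(s(a)), s(e)), cons(s(e), cons(e, e)))))), a)  →  cons(s(f(a, f(a, a))), a)   [R3 at 1.1.2.2]
5. cons(s(f(a, f(a, a))), a)  →  cons(s(f(a, e)), a)   [R4 at 1.1.2]
6. cons(s(f(a, e)), a)  →  cons(s(e), a)   [R1 at 1.1]

cons(s(e), a)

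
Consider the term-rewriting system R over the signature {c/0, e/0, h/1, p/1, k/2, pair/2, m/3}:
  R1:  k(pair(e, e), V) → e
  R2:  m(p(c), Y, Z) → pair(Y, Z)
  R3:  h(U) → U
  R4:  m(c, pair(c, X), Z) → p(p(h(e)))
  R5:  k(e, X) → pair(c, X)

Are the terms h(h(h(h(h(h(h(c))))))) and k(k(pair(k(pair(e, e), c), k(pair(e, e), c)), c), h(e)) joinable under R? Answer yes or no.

Reduce t₁ = h(h(h(h(h(h(h(c))))))):
1. h(h(h(h(h(h(h(c)))))))  →  h(h(h(h(h(h(c))))))   [R3 at ε]
2. h(h(h(h(h(h(c))))))  →  h(h(h(h(h(c)))))   [R3 at ε]
3. h(h(h(h(h(c)))))  →  h(h(h(h(c))))   [R3 at ε]
4. h(h(h(h(c))))  →  h(h(h(c)))   [R3 at ε]
5. h(h(h(c)))  →  h(h(c))   [R3 at ε]
6. h(h(c))  →  h(c)   [R3 at ε]
7. h(c)  →  c   [R3 at ε]

Reduce t₂ = k(k(pair(k(pair(e, e), c), k(pair(e, e), c)), c), h(e)):
1. k(k(pair(k(pair(e, e), c), k(pair(e, e), c)), c), h(e))  →  k(k(pair(e, k(pair(e, e), c)), c), h(e))   [R1 at 1.1.1]
2. k(k(pair(e, k(pair(e, e), c)), c), h(e))  →  k(k(pair(e, e), c), h(e))   [R1 at 1.1.2]
3. k(k(pair(e, e), c), h(e))  →  k(e, h(e))   [R1 at 1]
4. k(e, h(e))  →  pair(c, h(e))   [R5 at ε]
5. pair(c, h(e))  →  pair(c, e)   [R3 at 2]

no — NF(t₁) = c, NF(t₂) = pair(c, e)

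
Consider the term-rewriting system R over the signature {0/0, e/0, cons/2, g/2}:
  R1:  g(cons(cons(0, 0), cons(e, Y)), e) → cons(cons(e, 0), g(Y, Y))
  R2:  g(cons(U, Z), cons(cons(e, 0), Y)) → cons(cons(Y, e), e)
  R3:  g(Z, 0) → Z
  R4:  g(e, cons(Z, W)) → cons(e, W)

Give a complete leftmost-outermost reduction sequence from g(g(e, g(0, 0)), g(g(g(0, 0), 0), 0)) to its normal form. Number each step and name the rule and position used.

1. g(g(e, g(0, 0)), g(g(g(0, 0), 0), 0))  →  g(g(e, 0), g(g(g(0, 0), 0), 0))   [R3 at 1.2]
2. g(g(e, 0), g(g(g(0, 0), 0), 0))  →  g(e, g(g(g(0, 0), 0), 0))   [R3 at 1]
3. g(e, g(g(g(0, 0), 0), 0))  →  g(e, g(g(0, 0), 0))   [R3 at 2]
4. g(e, g(g(0, 0), 0))  →  g(e, g(0, 0))   [R3 at 2]
5. g(e, g(0, 0))  →  g(e, 0)   [R3 at 2]
6. g(e, 0)  →  e   [R3 at ε]

e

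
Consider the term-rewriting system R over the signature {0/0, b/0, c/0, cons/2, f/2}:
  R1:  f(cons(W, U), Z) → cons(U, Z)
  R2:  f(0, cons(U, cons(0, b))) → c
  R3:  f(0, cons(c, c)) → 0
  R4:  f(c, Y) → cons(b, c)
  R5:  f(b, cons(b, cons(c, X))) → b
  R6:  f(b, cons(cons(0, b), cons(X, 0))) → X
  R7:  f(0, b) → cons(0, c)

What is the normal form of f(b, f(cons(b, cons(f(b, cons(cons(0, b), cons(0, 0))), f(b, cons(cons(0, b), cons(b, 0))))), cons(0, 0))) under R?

0

1. f(b, f(cons(b, cons(f(b, cons(cons(0, b), cons(0, 0))), f(b, cons(cons(0, b), cons(b, 0))))), cons(0, 0)))  →  f(b, cons(cons(f(b, cons(cons(0, b), cons(0, 0))), f(b, cons(cons(0, b), cons(b, 0)))), cons(0, 0)))   [R1 at 2]
2. f(b, cons(cons(f(b, cons(cons(0, b), cons(0, 0))), f(b, cons(cons(0, b), cons(b, 0)))), cons(0, 0)))  →  f(b, cons(cons(0, f(b, cons(cons(0, b), cons(b, 0)))), cons(0, 0)))   [R6 at 2.1.1]
3. f(b, cons(cons(0, f(b, cons(cons(0, b), cons(b, 0)))), cons(0, 0)))  →  f(b, cons(cons(0, b), cons(0, 0)))   [R6 at 2.1.2]
4. f(b, cons(cons(0, b), cons(0, 0)))  →  0   [R6 at ε]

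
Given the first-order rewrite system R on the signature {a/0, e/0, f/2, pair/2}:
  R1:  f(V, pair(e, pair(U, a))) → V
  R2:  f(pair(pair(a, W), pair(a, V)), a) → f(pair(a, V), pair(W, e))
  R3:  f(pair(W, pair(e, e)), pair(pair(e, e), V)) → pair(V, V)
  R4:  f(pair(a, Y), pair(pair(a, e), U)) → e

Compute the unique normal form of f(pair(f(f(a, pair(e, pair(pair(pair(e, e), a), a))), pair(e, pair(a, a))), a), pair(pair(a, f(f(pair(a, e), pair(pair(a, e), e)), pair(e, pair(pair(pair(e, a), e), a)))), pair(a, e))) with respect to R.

e

1. f(pair(f(f(a, pair(e, pair(pair(pair(e, e), a), a))), pair(e, pair(a, a))), a), pair(pair(a, f(f(pair(a, e), pair(pair(a, e), e)), pair(e, pair(pair(pair(e, a), e), a)))), pair(a, e)))  →  f(pair(f(a, pair(e, pair(pair(pair(e, e), a), a))), a), pair(pair(a, f(f(pair(a, e), pair(pair(a, e), e)), pair(e, pair(pair(pair(e, a), e), a)))), pair(a, e)))   [R1 at 1.1]
2. f(pair(f(a, pair(e, pair(pair(pair(e, e), a), a))), a), pair(pair(a, f(f(pair(a, e), pair(pair(a, e), e)), pair(e, pair(pair(pair(e, a), e), a)))), pair(a, e)))  →  f(pair(a, a), pair(pair(a, f(f(pair(a, e), pair(pair(a, e), e)), pair(e, pair(pair(pair(e, a), e), a)))), pair(a, e)))   [R1 at 1.1]
3. f(pair(a, a), pair(pair(a, f(f(pair(a, e), pair(pair(a, e), e)), pair(e, pair(pair(pair(e, a), e), a)))), pair(a, e)))  →  f(pair(a, a), pair(pair(a, f(pair(a, e), pair(pair(a, e), e))), pair(a, e)))   [R1 at 2.1.2]
4. f(pair(a, a), pair(pair(a, f(pair(a, e), pair(pair(a, e), e))), pair(a, e)))  →  f(pair(a, a), pair(pair(a, e), pair(a, e)))   [R4 at 2.1.2]
5. f(pair(a, a), pair(pair(a, e), pair(a, e)))  →  e   [R4 at ε]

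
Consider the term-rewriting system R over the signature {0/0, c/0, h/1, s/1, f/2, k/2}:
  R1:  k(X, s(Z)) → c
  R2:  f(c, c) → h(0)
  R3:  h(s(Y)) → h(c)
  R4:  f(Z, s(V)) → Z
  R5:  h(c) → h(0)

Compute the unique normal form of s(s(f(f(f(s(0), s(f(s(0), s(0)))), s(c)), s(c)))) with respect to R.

s(s(s(0)))

1. s(s(f(f(f(s(0), s(f(s(0), s(0)))), s(c)), s(c))))  →  s(s(f(f(s(0), s(f(s(0), s(0)))), s(c))))   [R4 at 1.1]
2. s(s(f(f(s(0), s(f(s(0), s(0)))), s(c))))  →  s(s(f(s(0), s(f(s(0), s(0))))))   [R4 at 1.1]
3. s(s(f(s(0), s(f(s(0), s(0))))))  →  s(s(s(0)))   [R4 at 1.1]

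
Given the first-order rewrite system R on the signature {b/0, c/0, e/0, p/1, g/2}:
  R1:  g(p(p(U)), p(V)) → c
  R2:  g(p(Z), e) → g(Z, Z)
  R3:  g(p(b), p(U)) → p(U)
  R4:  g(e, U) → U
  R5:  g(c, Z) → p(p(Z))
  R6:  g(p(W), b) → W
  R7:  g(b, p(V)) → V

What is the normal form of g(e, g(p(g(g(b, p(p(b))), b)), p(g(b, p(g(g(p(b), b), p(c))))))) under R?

1. g(e, g(p(g(g(b, p(p(b))), b)), p(g(b, p(g(g(p(b), b), p(c)))))))  →  g(p(g(g(b, p(p(b))), b)), p(g(b, p(g(g(p(b), b), p(c))))))   [R4 at ε]
2. g(p(g(g(b, p(p(b))), b)), p(g(b, p(g(g(p(b), b), p(c))))))  →  g(p(g(p(b), b)), p(g(b, p(g(g(p(b), b), p(c))))))   [R7 at 1.1.1]
3. g(p(g(p(b), b)), p(g(b, p(g(g(p(b), b), p(c))))))  →  g(p(b), p(g(b, p(g(g(p(b), b), p(c))))))   [R6 at 1.1]
4. g(p(b), p(g(b, p(g(g(p(b), b), p(c))))))  →  p(g(b, p(g(g(p(b), b), p(c)))))   [R3 at ε]
5. p(g(b, p(g(g(p(b), b), p(c)))))  →  p(g(g(p(b), b), p(c)))   [R7 at 1]
6. p(g(g(p(b), b), p(c)))  →  p(g(b, p(c)))   [R6 at 1.1]
7. p(g(b, p(c)))  →  p(c)   [R7 at 1]

p(c)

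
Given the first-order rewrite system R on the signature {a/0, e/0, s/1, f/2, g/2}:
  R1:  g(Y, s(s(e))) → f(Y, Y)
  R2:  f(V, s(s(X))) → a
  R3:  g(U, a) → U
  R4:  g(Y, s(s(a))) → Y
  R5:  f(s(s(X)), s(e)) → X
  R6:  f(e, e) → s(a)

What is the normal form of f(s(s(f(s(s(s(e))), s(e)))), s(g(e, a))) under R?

s(e)

1. f(s(s(f(s(s(s(e))), s(e)))), s(g(e, a)))  →  f(s(s(s(e))), s(g(e, a)))   [R5 at 1.1.1]
2. f(s(s(s(e))), s(g(e, a)))  →  f(s(s(s(e))), s(e))   [R3 at 2.1]
3. f(s(s(s(e))), s(e))  →  s(e)   [R5 at ε]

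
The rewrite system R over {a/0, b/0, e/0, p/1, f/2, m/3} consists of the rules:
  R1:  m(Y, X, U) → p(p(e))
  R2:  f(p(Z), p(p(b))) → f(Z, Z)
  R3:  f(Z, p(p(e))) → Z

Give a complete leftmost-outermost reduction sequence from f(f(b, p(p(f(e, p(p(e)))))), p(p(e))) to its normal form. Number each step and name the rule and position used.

1. f(f(b, p(p(f(e, p(p(e)))))), p(p(e)))  →  f(b, p(p(f(e, p(p(e))))))   [R3 at ε]
2. f(b, p(p(f(e, p(p(e))))))  →  f(b, p(p(e)))   [R3 at 2.1.1]
3. f(b, p(p(e)))  →  b   [R3 at ε]

b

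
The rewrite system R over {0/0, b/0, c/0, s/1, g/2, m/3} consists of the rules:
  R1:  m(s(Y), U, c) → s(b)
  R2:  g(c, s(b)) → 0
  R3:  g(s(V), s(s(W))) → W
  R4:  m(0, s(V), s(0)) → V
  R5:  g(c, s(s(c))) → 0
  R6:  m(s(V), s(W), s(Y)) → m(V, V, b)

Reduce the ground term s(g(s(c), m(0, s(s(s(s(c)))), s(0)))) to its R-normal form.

s(s(c))

1. s(g(s(c), m(0, s(s(s(s(c)))), s(0))))  →  s(g(s(c), s(s(s(c)))))   [R4 at 1.2]
2. s(g(s(c), s(s(s(c)))))  →  s(s(c))   [R3 at 1]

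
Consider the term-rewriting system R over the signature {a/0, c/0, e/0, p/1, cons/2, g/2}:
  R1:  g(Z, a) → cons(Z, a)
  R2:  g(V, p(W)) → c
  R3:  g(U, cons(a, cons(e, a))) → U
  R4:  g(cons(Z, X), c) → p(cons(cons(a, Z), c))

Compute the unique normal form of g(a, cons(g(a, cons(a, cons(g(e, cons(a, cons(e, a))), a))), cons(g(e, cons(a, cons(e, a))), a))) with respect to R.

a

1. g(a, cons(g(a, cons(a, cons(g(e, cons(a, cons(e, a))), a))), cons(g(e, cons(a, cons(e, a))), a)))  →  g(a, cons(g(a, cons(a, cons(e, a))), cons(g(e, cons(a, cons(e, a))), a)))   [R3 at 2.1.2.2.1]
2. g(a, cons(g(a, cons(a, cons(e, a))), cons(g(e, cons(a, cons(e, a))), a)))  →  g(a, cons(a, cons(g(e, cons(a, cons(e, a))), a)))   [R3 at 2.1]
3. g(a, cons(a, cons(g(e, cons(a, cons(e, a))), a)))  →  g(a, cons(a, cons(e, a)))   [R3 at 2.2.1]
4. g(a, cons(a, cons(e, a)))  →  a   [R3 at ε]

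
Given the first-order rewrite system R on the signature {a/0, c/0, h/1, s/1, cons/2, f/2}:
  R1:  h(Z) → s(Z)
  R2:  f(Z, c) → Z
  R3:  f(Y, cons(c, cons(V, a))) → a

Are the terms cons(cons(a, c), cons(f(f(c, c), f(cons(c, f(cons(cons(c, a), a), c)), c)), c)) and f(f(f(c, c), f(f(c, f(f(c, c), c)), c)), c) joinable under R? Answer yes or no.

no — NF(t₁) = cons(cons(a, c), cons(a, c)), NF(t₂) = c

Reduce t₁ = cons(cons(a, c), cons(f(f(c, c), f(cons(c, f(cons(cons(c, a), a), c)), c)), c)):
1. cons(cons(a, c), cons(f(f(c, c), f(cons(c, f(cons(cons(c, a), a), c)), c)), c))  →  cons(cons(a, c), cons(f(c, f(cons(c, f(cons(cons(c, a), a), c)), c)), c))   [R2 at 2.1.1]
2. cons(cons(a, c), cons(f(c, f(cons(c, f(cons(cons(c, a), a), c)), c)), c))  →  cons(cons(a, c), cons(f(c, cons(c, f(cons(cons(c, a), a), c))), c))   [R2 at 2.1.2]
3. cons(cons(a, c), cons(f(c, cons(c, f(cons(cons(c, a), a), c))), c))  →  cons(cons(a, c), cons(f(c, cons(c, cons(cons(c, a), a))), c))   [R2 at 2.1.2.2]
4. cons(cons(a, c), cons(f(c, cons(c, cons(cons(c, a), a))), c))  →  cons(cons(a, c), cons(a, c))   [R3 at 2.1]

Reduce t₂ = f(f(f(c, c), f(f(c, f(f(c, c), c)), c)), c):
1. f(f(f(c, c), f(f(c, f(f(c, c), c)), c)), c)  →  f(f(c, c), f(f(c, f(f(c, c), c)), c))   [R2 at ε]
2. f(f(c, c), f(f(c, f(f(c, c), c)), c))  →  f(c, f(f(c, f(f(c, c), c)), c))   [R2 at 1]
3. f(c, f(f(c, f(f(c, c), c)), c))  →  f(c, f(c, f(f(c, c), c)))   [R2 at 2]
4. f(c, f(c, f(f(c, c), c)))  →  f(c, f(c, f(c, c)))   [R2 at 2.2]
5. f(c, f(c, f(c, c)))  →  f(c, f(c, c))   [R2 at 2.2]
6. f(c, f(c, c))  →  f(c, c)   [R2 at 2]
7. f(c, c)  →  c   [R2 at ε]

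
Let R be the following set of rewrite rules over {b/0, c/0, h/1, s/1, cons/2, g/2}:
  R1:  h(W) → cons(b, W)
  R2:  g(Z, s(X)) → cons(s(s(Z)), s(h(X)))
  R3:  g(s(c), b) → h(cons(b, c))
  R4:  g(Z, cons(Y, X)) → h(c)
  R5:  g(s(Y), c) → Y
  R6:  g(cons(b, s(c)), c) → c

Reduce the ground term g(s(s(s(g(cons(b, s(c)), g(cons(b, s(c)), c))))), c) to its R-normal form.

1. g(s(s(s(g(cons(b, s(c)), g(cons(b, s(c)), c))))), c)  →  s(s(g(cons(b, s(c)), g(cons(b, s(c)), c))))   [R5 at ε]
2. s(s(g(cons(b, s(c)), g(cons(b, s(c)), c))))  →  s(s(g(cons(b, s(c)), c)))   [R6 at 1.1.2]
3. s(s(g(cons(b, s(c)), c)))  →  s(s(c))   [R6 at 1.1]

s(s(c))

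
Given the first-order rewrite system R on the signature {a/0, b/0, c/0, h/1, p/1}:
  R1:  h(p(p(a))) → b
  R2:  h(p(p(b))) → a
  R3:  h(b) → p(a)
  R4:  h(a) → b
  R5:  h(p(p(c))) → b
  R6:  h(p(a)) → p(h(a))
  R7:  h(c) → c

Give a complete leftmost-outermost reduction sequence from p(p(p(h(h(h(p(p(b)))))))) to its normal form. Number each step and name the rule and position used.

1. p(p(p(h(h(h(p(p(b))))))))  →  p(p(p(h(h(a)))))   [R2 at 1.1.1.1.1]
2. p(p(p(h(h(a)))))  →  p(p(p(h(b))))   [R4 at 1.1.1.1]
3. p(p(p(h(b))))  →  p(p(p(p(a))))   [R3 at 1.1.1]

p(p(p(p(a))))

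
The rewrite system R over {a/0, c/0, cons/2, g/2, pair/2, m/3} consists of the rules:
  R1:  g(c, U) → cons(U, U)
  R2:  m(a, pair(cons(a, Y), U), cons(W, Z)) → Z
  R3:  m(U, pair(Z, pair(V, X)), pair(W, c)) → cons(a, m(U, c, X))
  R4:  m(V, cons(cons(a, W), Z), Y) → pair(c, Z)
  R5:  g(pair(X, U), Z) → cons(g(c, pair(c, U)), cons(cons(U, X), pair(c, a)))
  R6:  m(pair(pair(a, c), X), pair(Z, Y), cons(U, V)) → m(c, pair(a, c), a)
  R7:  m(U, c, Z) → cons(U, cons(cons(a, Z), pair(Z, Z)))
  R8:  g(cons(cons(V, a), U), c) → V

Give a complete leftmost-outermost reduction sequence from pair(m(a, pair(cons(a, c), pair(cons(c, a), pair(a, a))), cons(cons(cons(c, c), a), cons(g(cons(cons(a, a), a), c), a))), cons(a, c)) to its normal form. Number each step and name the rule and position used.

pair(cons(a, a), cons(a, c))

1. pair(m(a, pair(cons(a, c), pair(cons(c, a), pair(a, a))), cons(cons(cons(c, c), a), cons(g(cons(cons(a, a), a), c), a))), cons(a, c))  →  pair(cons(g(cons(cons(a, a), a), c), a), cons(a, c))   [R2 at 1]
2. pair(cons(g(cons(cons(a, a), a), c), a), cons(a, c))  →  pair(cons(a, a), cons(a, c))   [R8 at 1.1]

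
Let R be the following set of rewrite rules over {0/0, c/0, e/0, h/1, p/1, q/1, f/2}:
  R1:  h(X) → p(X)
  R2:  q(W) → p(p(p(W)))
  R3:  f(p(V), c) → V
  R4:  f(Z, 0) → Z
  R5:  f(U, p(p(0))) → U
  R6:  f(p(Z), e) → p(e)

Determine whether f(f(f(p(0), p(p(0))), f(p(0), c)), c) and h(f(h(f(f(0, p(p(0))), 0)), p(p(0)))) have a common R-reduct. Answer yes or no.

no — NF(t₁) = 0, NF(t₂) = p(p(0))

Reduce t₁ = f(f(f(p(0), p(p(0))), f(p(0), c)), c):
1. f(f(f(p(0), p(p(0))), f(p(0), c)), c)  →  f(f(p(0), f(p(0), c)), c)   [R5 at 1.1]
2. f(f(p(0), f(p(0), c)), c)  →  f(f(p(0), 0), c)   [R3 at 1.2]
3. f(f(p(0), 0), c)  →  f(p(0), c)   [R4 at 1]
4. f(p(0), c)  →  0   [R3 at ε]

Reduce t₂ = h(f(h(f(f(0, p(p(0))), 0)), p(p(0)))):
1. h(f(h(f(f(0, p(p(0))), 0)), p(p(0))))  →  p(f(h(f(f(0, p(p(0))), 0)), p(p(0))))   [R1 at ε]
2. p(f(h(f(f(0, p(p(0))), 0)), p(p(0))))  →  p(h(f(f(0, p(p(0))), 0)))   [R5 at 1]
3. p(h(f(f(0, p(p(0))), 0)))  →  p(p(f(f(0, p(p(0))), 0)))   [R1 at 1]
4. p(p(f(f(0, p(p(0))), 0)))  →  p(p(f(0, p(p(0)))))   [R4 at 1.1]
5. p(p(f(0, p(p(0)))))  →  p(p(0))   [R5 at 1.1]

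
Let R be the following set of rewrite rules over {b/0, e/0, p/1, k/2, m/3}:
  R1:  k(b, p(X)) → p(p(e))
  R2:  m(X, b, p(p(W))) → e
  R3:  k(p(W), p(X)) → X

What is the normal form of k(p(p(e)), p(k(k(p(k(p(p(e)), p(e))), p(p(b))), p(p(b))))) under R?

1. k(p(p(e)), p(k(k(p(k(p(p(e)), p(e))), p(p(b))), p(p(b)))))  →  k(k(p(k(p(p(e)), p(e))), p(p(b))), p(p(b)))   [R3 at ε]
2. k(k(p(k(p(p(e)), p(e))), p(p(b))), p(p(b)))  →  k(p(b), p(p(b)))   [R3 at 1]
3. k(p(b), p(p(b)))  →  p(b)   [R3 at ε]

p(b)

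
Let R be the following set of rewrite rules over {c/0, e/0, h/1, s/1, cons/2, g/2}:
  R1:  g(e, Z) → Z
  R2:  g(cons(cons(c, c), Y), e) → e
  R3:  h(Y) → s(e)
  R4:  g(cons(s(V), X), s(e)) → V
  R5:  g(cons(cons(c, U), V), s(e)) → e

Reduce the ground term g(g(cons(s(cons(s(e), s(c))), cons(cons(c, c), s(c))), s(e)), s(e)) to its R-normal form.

1. g(g(cons(s(cons(s(e), s(c))), cons(cons(c, c), s(c))), s(e)), s(e))  →  g(cons(s(e), s(c)), s(e))   [R4 at 1]
2. g(cons(s(e), s(c)), s(e))  →  e   [R4 at ε]

e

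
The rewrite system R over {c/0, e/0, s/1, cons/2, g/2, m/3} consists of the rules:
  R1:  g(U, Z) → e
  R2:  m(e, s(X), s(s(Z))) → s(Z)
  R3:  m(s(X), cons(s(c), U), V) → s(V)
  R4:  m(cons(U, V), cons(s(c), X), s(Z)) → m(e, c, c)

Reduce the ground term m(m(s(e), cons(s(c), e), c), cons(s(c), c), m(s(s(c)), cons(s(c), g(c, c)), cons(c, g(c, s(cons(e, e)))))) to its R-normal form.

1. m(m(s(e), cons(s(c), e), c), cons(s(c), c), m(s(s(c)), cons(s(c), g(c, c)), cons(c, g(c, s(cons(e, e))))))  →  m(s(c), cons(s(c), c), m(s(s(c)), cons(s(c), g(c, c)), cons(c, g(c, s(cons(e, e))))))   [R3 at 1]
2. m(s(c), cons(s(c), c), m(s(s(c)), cons(s(c), g(c, c)), cons(c, g(c, s(cons(e, e))))))  →  s(m(s(s(c)), cons(s(c), g(c, c)), cons(c, g(c, s(cons(e, e))))))   [R3 at ε]
3. s(m(s(s(c)), cons(s(c), g(c, c)), cons(c, g(c, s(cons(e, e))))))  →  s(s(cons(c, g(c, s(cons(e, e))))))   [R3 at 1]
4. s(s(cons(c, g(c, s(cons(e, e))))))  →  s(s(cons(c, e)))   [R1 at 1.1.2]

s(s(cons(c, e)))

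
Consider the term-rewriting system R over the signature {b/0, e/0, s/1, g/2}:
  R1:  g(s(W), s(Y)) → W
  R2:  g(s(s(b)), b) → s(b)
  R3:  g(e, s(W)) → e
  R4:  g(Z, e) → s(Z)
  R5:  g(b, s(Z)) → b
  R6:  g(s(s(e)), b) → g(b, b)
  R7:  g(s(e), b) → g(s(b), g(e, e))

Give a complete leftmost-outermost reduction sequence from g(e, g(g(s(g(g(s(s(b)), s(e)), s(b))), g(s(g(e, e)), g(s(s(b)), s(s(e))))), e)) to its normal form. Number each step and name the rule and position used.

e

1. g(e, g(g(s(g(g(s(s(b)), s(e)), s(b))), g(s(g(e, e)), g(s(s(b)), s(s(e))))), e))  →  g(e, s(g(s(g(g(s(s(b)), s(e)), s(b))), g(s(g(e, e)), g(s(s(b)), s(s(e)))))))   [R4 at 2]
2. g(e, s(g(s(g(g(s(s(b)), s(e)), s(b))), g(s(g(e, e)), g(s(s(b)), s(s(e)))))))  →  e   [R3 at ε]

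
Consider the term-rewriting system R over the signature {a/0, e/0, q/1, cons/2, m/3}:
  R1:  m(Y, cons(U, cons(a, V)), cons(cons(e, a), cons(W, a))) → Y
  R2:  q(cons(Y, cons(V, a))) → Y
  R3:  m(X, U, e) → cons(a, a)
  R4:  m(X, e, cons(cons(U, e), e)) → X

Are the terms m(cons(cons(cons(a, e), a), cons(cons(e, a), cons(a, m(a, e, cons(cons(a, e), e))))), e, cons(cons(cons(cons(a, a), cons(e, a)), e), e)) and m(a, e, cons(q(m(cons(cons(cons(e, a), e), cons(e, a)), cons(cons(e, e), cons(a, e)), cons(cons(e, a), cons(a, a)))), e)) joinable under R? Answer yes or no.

Reduce t₁ = m(cons(cons(cons(a, e), a), cons(cons(e, a), cons(a, m(a, e, cons(cons(a, e), e))))), e, cons(cons(cons(cons(a, a), cons(e, a)), e), e)):
1. m(cons(cons(cons(a, e), a), cons(cons(e, a), cons(a, m(a, e, cons(cons(a, e), e))))), e, cons(cons(cons(cons(a, a), cons(e, a)), e), e))  →  cons(cons(cons(a, e), a), cons(cons(e, a), cons(a, m(a, e, cons(cons(a, e), e)))))   [R4 at ε]
2. cons(cons(cons(a, e), a), cons(cons(e, a), cons(a, m(a, e, cons(cons(a, e), e)))))  →  cons(cons(cons(a, e), a), cons(cons(e, a), cons(a, a)))   [R4 at 2.2.2]

Reduce t₂ = m(a, e, cons(q(m(cons(cons(cons(e, a), e), cons(e, a)), cons(cons(e, e), cons(a, e)), cons(cons(e, a), cons(a, a)))), e)):
1. m(a, e, cons(q(m(cons(cons(cons(e, a), e), cons(e, a)), cons(cons(e, e), cons(a, e)), cons(cons(e, a), cons(a, a)))), e))  →  m(a, e, cons(q(cons(cons(cons(e, a), e), cons(e, a))), e))   [R1 at 3.1.1]
2. m(a, e, cons(q(cons(cons(cons(e, a), e), cons(e, a))), e))  →  m(a, e, cons(cons(cons(e, a), e), e))   [R2 at 3.1]
3. m(a, e, cons(cons(cons(e, a), e), e))  →  a   [R4 at ε]

no — NF(t₁) = cons(cons(cons(a, e), a), cons(cons(e, a), cons(a, a))), NF(t₂) = a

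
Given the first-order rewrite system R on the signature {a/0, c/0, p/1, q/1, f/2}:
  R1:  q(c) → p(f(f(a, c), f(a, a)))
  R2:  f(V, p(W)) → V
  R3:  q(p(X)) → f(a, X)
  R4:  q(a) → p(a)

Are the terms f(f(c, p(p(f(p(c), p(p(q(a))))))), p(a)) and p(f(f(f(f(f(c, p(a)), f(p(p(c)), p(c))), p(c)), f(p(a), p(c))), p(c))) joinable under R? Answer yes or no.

Reduce t₁ = f(f(c, p(p(f(p(c), p(p(q(a))))))), p(a)):
1. f(f(c, p(p(f(p(c), p(p(q(a))))))), p(a))  →  f(c, p(p(f(p(c), p(p(q(a)))))))   [R2 at ε]
2. f(c, p(p(f(p(c), p(p(q(a)))))))  →  c   [R2 at ε]

Reduce t₂ = p(f(f(f(f(f(c, p(a)), f(p(p(c)), p(c))), p(c)), f(p(a), p(c))), p(c))):
1. p(f(f(f(f(f(c, p(a)), f(p(p(c)), p(c))), p(c)), f(p(a), p(c))), p(c)))  →  p(f(f(f(f(c, p(a)), f(p(p(c)), p(c))), p(c)), f(p(a), p(c))))   [R2 at 1]
2. p(f(f(f(f(c, p(a)), f(p(p(c)), p(c))), p(c)), f(p(a), p(c))))  →  p(f(f(f(c, p(a)), f(p(p(c)), p(c))), f(p(a), p(c))))   [R2 at 1.1]
3. p(f(f(f(c, p(a)), f(p(p(c)), p(c))), f(p(a), p(c))))  →  p(f(f(c, f(p(p(c)), p(c))), f(p(a), p(c))))   [R2 at 1.1.1]
4. p(f(f(c, f(p(p(c)), p(c))), f(p(a), p(c))))  →  p(f(f(c, p(p(c))), f(p(a), p(c))))   [R2 at 1.1.2]
5. p(f(f(c, p(p(c))), f(p(a), p(c))))  →  p(f(c, f(p(a), p(c))))   [R2 at 1.1]
6. p(f(c, f(p(a), p(c))))  →  p(f(c, p(a)))   [R2 at 1.2]
7. p(f(c, p(a)))  →  p(c)   [R2 at 1]

no — NF(t₁) = c, NF(t₂) = p(c)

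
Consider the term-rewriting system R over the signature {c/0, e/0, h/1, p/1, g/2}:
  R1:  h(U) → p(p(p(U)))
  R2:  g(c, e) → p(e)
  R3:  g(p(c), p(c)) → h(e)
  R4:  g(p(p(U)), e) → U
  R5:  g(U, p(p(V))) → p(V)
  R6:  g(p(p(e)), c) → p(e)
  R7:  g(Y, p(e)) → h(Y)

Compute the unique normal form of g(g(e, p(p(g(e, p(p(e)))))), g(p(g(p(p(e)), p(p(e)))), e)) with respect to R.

e

1. g(g(e, p(p(g(e, p(p(e)))))), g(p(g(p(p(e)), p(p(e)))), e))  →  g(p(g(e, p(p(e)))), g(p(g(p(p(e)), p(p(e)))), e))   [R5 at 1]
2. g(p(g(e, p(p(e)))), g(p(g(p(p(e)), p(p(e)))), e))  →  g(p(p(e)), g(p(g(p(p(e)), p(p(e)))), e))   [R5 at 1.1]
3. g(p(p(e)), g(p(g(p(p(e)), p(p(e)))), e))  →  g(p(p(e)), g(p(p(e)), e))   [R5 at 2.1.1]
4. g(p(p(e)), g(p(p(e)), e))  →  g(p(p(e)), e)   [R4 at 2]
5. g(p(p(e)), e)  →  e   [R4 at ε]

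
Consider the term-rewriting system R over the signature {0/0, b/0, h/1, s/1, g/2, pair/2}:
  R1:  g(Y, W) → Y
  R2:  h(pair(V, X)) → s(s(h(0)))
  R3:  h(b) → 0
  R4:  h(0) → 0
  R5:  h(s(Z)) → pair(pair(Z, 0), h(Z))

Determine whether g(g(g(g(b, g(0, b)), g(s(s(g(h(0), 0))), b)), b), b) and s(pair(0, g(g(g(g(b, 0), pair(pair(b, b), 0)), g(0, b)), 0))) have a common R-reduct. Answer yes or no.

no — NF(t₁) = b, NF(t₂) = s(pair(0, b))

Reduce t₁ = g(g(g(g(b, g(0, b)), g(s(s(g(h(0), 0))), b)), b), b):
1. g(g(g(g(b, g(0, b)), g(s(s(g(h(0), 0))), b)), b), b)  →  g(g(g(b, g(0, b)), g(s(s(g(h(0), 0))), b)), b)   [R1 at ε]
2. g(g(g(b, g(0, b)), g(s(s(g(h(0), 0))), b)), b)  →  g(g(b, g(0, b)), g(s(s(g(h(0), 0))), b))   [R1 at ε]
3. g(g(b, g(0, b)), g(s(s(g(h(0), 0))), b))  →  g(b, g(0, b))   [R1 at ε]
4. g(b, g(0, b))  →  b   [R1 at ε]

Reduce t₂ = s(pair(0, g(g(g(g(b, 0), pair(pair(b, b), 0)), g(0, b)), 0))):
1. s(pair(0, g(g(g(g(b, 0), pair(pair(b, b), 0)), g(0, b)), 0)))  →  s(pair(0, g(g(g(b, 0), pair(pair(b, b), 0)), g(0, b))))   [R1 at 1.2]
2. s(pair(0, g(g(g(b, 0), pair(pair(b, b), 0)), g(0, b))))  →  s(pair(0, g(g(b, 0), pair(pair(b, b), 0))))   [R1 at 1.2]
3. s(pair(0, g(g(b, 0), pair(pair(b, b), 0))))  →  s(pair(0, g(b, 0)))   [R1 at 1.2]
4. s(pair(0, g(b, 0)))  →  s(pair(0, b))   [R1 at 1.2]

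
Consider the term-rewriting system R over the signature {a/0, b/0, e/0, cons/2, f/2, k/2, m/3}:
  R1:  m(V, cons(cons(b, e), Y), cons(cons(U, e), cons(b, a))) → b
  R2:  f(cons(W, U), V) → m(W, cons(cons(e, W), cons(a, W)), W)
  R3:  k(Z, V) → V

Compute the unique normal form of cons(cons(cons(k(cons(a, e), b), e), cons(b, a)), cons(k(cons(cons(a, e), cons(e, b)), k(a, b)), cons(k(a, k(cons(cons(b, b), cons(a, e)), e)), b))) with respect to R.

cons(cons(cons(b, e), cons(b, a)), cons(b, cons(e, b)))

1. cons(cons(cons(k(cons(a, e), b), e), cons(b, a)), cons(k(cons(cons(a, e), cons(e, b)), k(a, b)), cons(k(a, k(cons(cons(b, b), cons(a, e)), e)), b)))  →  cons(cons(cons(b, e), cons(b, a)), cons(k(cons(cons(a, e), cons(e, b)), k(a, b)), cons(k(a, k(cons(cons(b, b), cons(a, e)), e)), b)))   [R3 at 1.1.1]
2. cons(cons(cons(b, e), cons(b, a)), cons(k(cons(cons(a, e), cons(e, b)), k(a, b)), cons(k(a, k(cons(cons(b, b), cons(a, e)), e)), b)))  →  cons(cons(cons(b, e), cons(b, a)), cons(k(a, b), cons(k(a, k(cons(cons(b, b), cons(a, e)), e)), b)))   [R3 at 2.1]
3. cons(cons(cons(b, e), cons(b, a)), cons(k(a, b), cons(k(a, k(cons(cons(b, b), cons(a, e)), e)), b)))  →  cons(cons(cons(b, e), cons(b, a)), cons(b, cons(k(a, k(cons(cons(b, b), cons(a, e)), e)), b)))   [R3 at 2.1]
4. cons(cons(cons(b, e), cons(b, a)), cons(b, cons(k(a, k(cons(cons(b, b), cons(a, e)), e)), b)))  →  cons(cons(cons(b, e), cons(b, a)), cons(b, cons(k(cons(cons(b, b), cons(a, e)), e), b)))   [R3 at 2.2.1]
5. cons(cons(cons(b, e), cons(b, a)), cons(b, cons(k(cons(cons(b, b), cons(a, e)), e), b)))  →  cons(cons(cons(b, e), cons(b, a)), cons(b, cons(e, b)))   [R3 at 2.2.1]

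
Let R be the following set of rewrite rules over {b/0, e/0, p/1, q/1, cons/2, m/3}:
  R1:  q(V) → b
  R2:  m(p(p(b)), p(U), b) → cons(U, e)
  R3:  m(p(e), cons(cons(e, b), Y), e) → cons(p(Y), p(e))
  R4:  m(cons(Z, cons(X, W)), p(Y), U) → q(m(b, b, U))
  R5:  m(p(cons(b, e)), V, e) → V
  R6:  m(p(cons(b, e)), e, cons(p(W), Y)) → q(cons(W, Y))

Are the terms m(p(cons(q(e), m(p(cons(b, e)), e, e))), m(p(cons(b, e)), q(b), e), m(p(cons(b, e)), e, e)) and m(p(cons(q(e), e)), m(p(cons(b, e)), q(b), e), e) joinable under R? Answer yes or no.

Reduce t₁ = m(p(cons(q(e), m(p(cons(b, e)), e, e))), m(p(cons(b, e)), q(b), e), m(p(cons(b, e)), e, e)):
1. m(p(cons(q(e), m(p(cons(b, e)), e, e))), m(p(cons(b, e)), q(b), e), m(p(cons(b, e)), e, e))  →  m(p(cons(b, m(p(cons(b, e)), e, e))), m(p(cons(b, e)), q(b), e), m(p(cons(b, e)), e, e))   [R1 at 1.1.1]
2. m(p(cons(b, m(p(cons(b, e)), e, e))), m(p(cons(b, e)), q(b), e), m(p(cons(b, e)), e, e))  →  m(p(cons(b, e)), m(p(cons(b, e)), q(b), e), m(p(cons(b, e)), e, e))   [R5 at 1.1.2]
3. m(p(cons(b, e)), m(p(cons(b, e)), q(b), e), m(p(cons(b, e)), e, e))  →  m(p(cons(b, e)), q(b), m(p(cons(b, e)), e, e))   [R5 at 2]
4. m(p(cons(b, e)), q(b), m(p(cons(b, e)), e, e))  →  m(p(cons(b, e)), b, m(p(cons(b, e)), e, e))   [R1 at 2]
5. m(p(cons(b, e)), b, m(p(cons(b, e)), e, e))  →  m(p(cons(b, e)), b, e)   [R5 at 3]
6. m(p(cons(b, e)), b, e)  →  b   [R5 at ε]

Reduce t₂ = m(p(cons(q(e), e)), m(p(cons(b, e)), q(b), e), e):
1. m(p(cons(q(e), e)), m(p(cons(b, e)), q(b), e), e)  →  m(p(cons(b, e)), m(p(cons(b, e)), q(b), e), e)   [R1 at 1.1.1]
2. m(p(cons(b, e)), m(p(cons(b, e)), q(b), e), e)  →  m(p(cons(b, e)), q(b), e)   [R5 at ε]
3. m(p(cons(b, e)), q(b), e)  →  q(b)   [R5 at ε]
4. q(b)  →  b   [R1 at ε]

yes — NF(t₁) = b, NF(t₂) = b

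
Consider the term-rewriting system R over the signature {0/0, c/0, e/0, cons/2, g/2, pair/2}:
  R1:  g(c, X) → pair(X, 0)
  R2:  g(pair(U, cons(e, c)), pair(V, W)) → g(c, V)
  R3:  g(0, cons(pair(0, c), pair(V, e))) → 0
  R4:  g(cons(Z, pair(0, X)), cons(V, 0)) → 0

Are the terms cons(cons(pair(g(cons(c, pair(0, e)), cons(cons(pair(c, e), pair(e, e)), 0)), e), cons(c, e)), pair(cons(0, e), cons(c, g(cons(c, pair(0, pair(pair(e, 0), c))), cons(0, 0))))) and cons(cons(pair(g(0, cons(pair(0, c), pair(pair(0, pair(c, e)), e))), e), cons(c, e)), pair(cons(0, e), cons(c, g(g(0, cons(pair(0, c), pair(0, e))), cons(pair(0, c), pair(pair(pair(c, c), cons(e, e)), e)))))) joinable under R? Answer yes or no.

Reduce t₁ = cons(cons(pair(g(cons(c, pair(0, e)), cons(cons(pair(c, e), pair(e, e)), 0)), e), cons(c, e)), pair(cons(0, e), cons(c, g(cons(c, pair(0, pair(pair(e, 0), c))), cons(0, 0))))):
1. cons(cons(pair(g(cons(c, pair(0, e)), cons(cons(pair(c, e), pair(e, e)), 0)), e), cons(c, e)), pair(cons(0, e), cons(c, g(cons(c, pair(0, pair(pair(e, 0), c))), cons(0, 0)))))  →  cons(cons(pair(0, e), cons(c, e)), pair(cons(0, e), cons(c, g(cons(c, pair(0, pair(pair(e, 0), c))), cons(0, 0)))))   [R4 at 1.1.1]
2. cons(cons(pair(0, e), cons(c, e)), pair(cons(0, e), cons(c, g(cons(c, pair(0, pair(pair(e, 0), c))), cons(0, 0)))))  →  cons(cons(pair(0, e), cons(c, e)), pair(cons(0, e), cons(c, 0)))   [R4 at 2.2.2]

Reduce t₂ = cons(cons(pair(g(0, cons(pair(0, c), pair(pair(0, pair(c, e)), e))), e), cons(c, e)), pair(cons(0, e), cons(c, g(g(0, cons(pair(0, c), pair(0, e))), cons(pair(0, c), pair(pair(pair(c, c), cons(e, e)), e)))))):
1. cons(cons(pair(g(0, cons(pair(0, c), pair(pair(0, pair(c, e)), e))), e), cons(c, e)), pair(cons(0, e), cons(c, g(g(0, cons(pair(0, c), pair(0, e))), cons(pair(0, c), pair(pair(pair(c, c), cons(e, e)), e))))))  →  cons(cons(pair(0, e), cons(c, e)), pair(cons(0, e), cons(c, g(g(0, cons(pair(0, c), pair(0, e))), cons(pair(0, c), pair(pair(pair(c, c), cons(e, e)), e))))))   [R3 at 1.1.1]
2. cons(cons(pair(0, e), cons(c, e)), pair(cons(0, e), cons(c, g(g(0, cons(pair(0, c), pair(0, e))), cons(pair(0, c), pair(pair(pair(c, c), cons(e, e)), e))))))  →  cons(cons(pair(0, e), cons(c, e)), pair(cons(0, e), cons(c, g(0, cons(pair(0, c), pair(pair(pair(c, c), cons(e, e)), e))))))   [R3 at 2.2.2.1]
3. cons(cons(pair(0, e), cons(c, e)), pair(cons(0, e), cons(c, g(0, cons(pair(0, c), pair(pair(pair(c, c), cons(e, e)), e))))))  →  cons(cons(pair(0, e), cons(c, e)), pair(cons(0, e), cons(c, 0)))   [R3 at 2.2.2]

yes — NF(t₁) = cons(cons(pair(0, e), cons(c, e)), pair(cons(0, e), cons(c, 0))), NF(t₂) = cons(cons(pair(0, e), cons(c, e)), pair(cons(0, e), cons(c, 0)))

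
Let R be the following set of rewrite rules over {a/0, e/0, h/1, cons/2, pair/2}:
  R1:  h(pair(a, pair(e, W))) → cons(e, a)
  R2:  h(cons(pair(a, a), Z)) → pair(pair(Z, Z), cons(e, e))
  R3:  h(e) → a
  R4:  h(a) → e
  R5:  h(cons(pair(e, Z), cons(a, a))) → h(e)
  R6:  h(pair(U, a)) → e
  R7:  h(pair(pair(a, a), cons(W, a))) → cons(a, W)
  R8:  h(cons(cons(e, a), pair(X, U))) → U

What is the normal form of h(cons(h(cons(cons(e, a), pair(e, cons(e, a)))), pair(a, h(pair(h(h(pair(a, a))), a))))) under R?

e

1. h(cons(h(cons(cons(e, a), pair(e, cons(e, a)))), pair(a, h(pair(h(h(pair(a, a))), a)))))  →  h(cons(cons(e, a), pair(a, h(pair(h(h(pair(a, a))), a)))))   [R8 at 1.1]
2. h(cons(cons(e, a), pair(a, h(pair(h(h(pair(a, a))), a)))))  →  h(pair(h(h(pair(a, a))), a))   [R8 at ε]
3. h(pair(h(h(pair(a, a))), a))  →  e   [R6 at ε]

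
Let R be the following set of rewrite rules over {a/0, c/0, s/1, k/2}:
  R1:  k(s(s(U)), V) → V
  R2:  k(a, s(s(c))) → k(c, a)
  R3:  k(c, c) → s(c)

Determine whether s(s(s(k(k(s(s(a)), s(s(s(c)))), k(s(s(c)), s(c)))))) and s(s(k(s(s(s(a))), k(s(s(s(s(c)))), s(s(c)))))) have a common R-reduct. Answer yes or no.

Reduce t₁ = s(s(s(k(k(s(s(a)), s(s(s(c)))), k(s(s(c)), s(c)))))):
1. s(s(s(k(k(s(s(a)), s(s(s(c)))), k(s(s(c)), s(c))))))  →  s(s(s(k(s(s(s(c))), k(s(s(c)), s(c))))))   [R1 at 1.1.1.1]
2. s(s(s(k(s(s(s(c))), k(s(s(c)), s(c))))))  →  s(s(s(k(s(s(c)), s(c)))))   [R1 at 1.1.1]
3. s(s(s(k(s(s(c)), s(c)))))  →  s(s(s(s(c))))   [R1 at 1.1.1]

Reduce t₂ = s(s(k(s(s(s(a))), k(s(s(s(s(c)))), s(s(c)))))):
1. s(s(k(s(s(s(a))), k(s(s(s(s(c)))), s(s(c))))))  →  s(s(k(s(s(s(s(c)))), s(s(c)))))   [R1 at 1.1]
2. s(s(k(s(s(s(s(c)))), s(s(c)))))  →  s(s(s(s(c))))   [R1 at 1.1]

yes — NF(t₁) = s(s(s(s(c)))), NF(t₂) = s(s(s(s(c))))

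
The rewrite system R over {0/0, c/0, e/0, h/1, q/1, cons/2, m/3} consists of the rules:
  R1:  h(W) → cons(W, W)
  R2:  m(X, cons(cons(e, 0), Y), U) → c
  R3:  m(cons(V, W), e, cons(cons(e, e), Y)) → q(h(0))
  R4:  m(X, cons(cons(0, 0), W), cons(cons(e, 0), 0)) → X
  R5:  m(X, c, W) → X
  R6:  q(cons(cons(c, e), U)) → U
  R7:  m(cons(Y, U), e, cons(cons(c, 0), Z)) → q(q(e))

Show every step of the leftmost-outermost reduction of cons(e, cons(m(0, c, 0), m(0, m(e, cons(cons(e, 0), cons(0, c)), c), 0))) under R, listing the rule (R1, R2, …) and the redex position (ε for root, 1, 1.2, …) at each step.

cons(e, cons(0, 0))

1. cons(e, cons(m(0, c, 0), m(0, m(e, cons(cons(e, 0), cons(0, c)), c), 0)))  →  cons(e, cons(0, m(0, m(e, cons(cons(e, 0), cons(0, c)), c), 0)))   [R5 at 2.1]
2. cons(e, cons(0, m(0, m(e, cons(cons(e, 0), cons(0, c)), c), 0)))  →  cons(e, cons(0, m(0, c, 0)))   [R2 at 2.2.2]
3. cons(e, cons(0, m(0, c, 0)))  →  cons(e, cons(0, 0))   [R5 at 2.2]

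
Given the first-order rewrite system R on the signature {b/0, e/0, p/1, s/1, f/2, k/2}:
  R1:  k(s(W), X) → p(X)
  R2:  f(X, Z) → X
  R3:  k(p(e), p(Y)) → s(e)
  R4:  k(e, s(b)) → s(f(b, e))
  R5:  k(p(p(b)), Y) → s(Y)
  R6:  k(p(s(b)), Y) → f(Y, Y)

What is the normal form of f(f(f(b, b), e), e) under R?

b

1. f(f(f(b, b), e), e)  →  f(f(b, b), e)   [R2 at ε]
2. f(f(b, b), e)  →  f(b, b)   [R2 at ε]
3. f(b, b)  →  b   [R2 at ε]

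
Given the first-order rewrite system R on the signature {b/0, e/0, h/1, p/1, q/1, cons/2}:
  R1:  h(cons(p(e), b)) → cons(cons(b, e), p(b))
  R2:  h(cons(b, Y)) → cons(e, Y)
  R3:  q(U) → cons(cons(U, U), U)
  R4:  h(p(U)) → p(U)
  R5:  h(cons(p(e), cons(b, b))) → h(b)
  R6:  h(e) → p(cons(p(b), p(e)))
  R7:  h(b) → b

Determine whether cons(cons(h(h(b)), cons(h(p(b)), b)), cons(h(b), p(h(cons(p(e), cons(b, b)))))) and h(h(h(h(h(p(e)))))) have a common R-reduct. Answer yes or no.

Reduce t₁ = cons(cons(h(h(b)), cons(h(p(b)), b)), cons(h(b), p(h(cons(p(e), cons(b, b)))))):
1. cons(cons(h(h(b)), cons(h(p(b)), b)), cons(h(b), p(h(cons(p(e), cons(b, b))))))  →  cons(cons(h(b), cons(h(p(b)), b)), cons(h(b), p(h(cons(p(e), cons(b, b))))))   [R7 at 1.1.1]
2. cons(cons(h(b), cons(h(p(b)), b)), cons(h(b), p(h(cons(p(e), cons(b, b))))))  →  cons(cons(b, cons(h(p(b)), b)), cons(h(b), p(h(cons(p(e), cons(b, b))))))   [R7 at 1.1]
3. cons(cons(b, cons(h(p(b)), b)), cons(h(b), p(h(cons(p(e), cons(b, b))))))  →  cons(cons(b, cons(p(b), b)), cons(h(b), p(h(cons(p(e), cons(b, b))))))   [R4 at 1.2.1]
4. cons(cons(b, cons(p(b), b)), cons(h(b), p(h(cons(p(e), cons(b, b))))))  →  cons(cons(b, cons(p(b), b)), cons(b, p(h(cons(p(e), cons(b, b))))))   [R7 at 2.1]
5. cons(cons(b, cons(p(b), b)), cons(b, p(h(cons(p(e), cons(b, b))))))  →  cons(cons(b, cons(p(b), b)), cons(b, p(h(b))))   [R5 at 2.2.1]
6. cons(cons(b, cons(p(b), b)), cons(b, p(h(b))))  →  cons(cons(b, cons(p(b), b)), cons(b, p(b)))   [R7 at 2.2.1]

Reduce t₂ = h(h(h(h(h(p(e)))))):
1. h(h(h(h(h(p(e))))))  →  h(h(h(h(p(e)))))   [R4 at 1.1.1.1]
2. h(h(h(h(p(e)))))  →  h(h(h(p(e))))   [R4 at 1.1.1]
3. h(h(h(p(e))))  →  h(h(p(e)))   [R4 at 1.1]
4. h(h(p(e)))  →  h(p(e))   [R4 at 1]
5. h(p(e))  →  p(e)   [R4 at ε]

no — NF(t₁) = cons(cons(b, cons(p(b), b)), cons(b, p(b))), NF(t₂) = p(e)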